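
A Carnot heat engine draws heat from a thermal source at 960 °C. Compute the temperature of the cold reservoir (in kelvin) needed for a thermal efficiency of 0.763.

T_C ≈ 292.3 K

T_H = 960 °C → 960 + 273.15 = 1233.15 K.
From η = 1 − T_C/T_H, T_C = T_H·(1 − η) = 1233.15 × (1 − 0.763) = 292.3 K.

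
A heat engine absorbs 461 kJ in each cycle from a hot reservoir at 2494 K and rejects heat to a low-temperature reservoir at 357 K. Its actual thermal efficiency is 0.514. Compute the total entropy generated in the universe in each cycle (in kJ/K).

ΔS_univ ≈ 0.443 kJ/K

W = η·Q_H = 0.514 × 461 = 237.0 kJ, so Q_C = Q_H − W = 224.0 kJ.
Entropy balance on the reservoirs: −Q_H/T_H = -0.1848 kJ/K, +Q_C/T_C = 0.6276 kJ/K.
ΔS_univ = −Q_H/T_H + Q_C/T_C = 0.443 kJ/K (> 0, since η = 0.514 < η_Carnot = 0.857).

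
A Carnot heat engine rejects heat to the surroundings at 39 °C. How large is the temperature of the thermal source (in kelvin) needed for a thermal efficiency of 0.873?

T_H ≈ 2460 K

T_C = 39 °C → 39 + 273.15 = 312.15 K.
From η = 1 − T_C/T_H, solving for T_H gives T_H = T_C/(1 − η) = 312.15/(1 − 0.873) = 2460 K.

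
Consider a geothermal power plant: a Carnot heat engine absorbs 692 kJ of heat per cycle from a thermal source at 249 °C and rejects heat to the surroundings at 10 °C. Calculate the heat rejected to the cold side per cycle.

T_H = 249 °C → 249 + 273.15 = 522.15 K.
T_C = 10 °C → 10 + 273.15 = 283.15 K.
Since the cycle is reversible, η = 1 − T_C/T_H = 1 − 283.15/522.15 = 0.4577.
For a reversible cycle Q_C/Q_H = T_C/T_H, so Q_C = 692 × 283.15/522.15 = 375.3 kJ.

Q_C ≈ 375.3 kJ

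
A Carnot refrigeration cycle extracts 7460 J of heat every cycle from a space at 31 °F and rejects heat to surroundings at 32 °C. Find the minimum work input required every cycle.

W_in ≈ 891 J

T_H = 32 °C → 32 + 273.15 = 305.15 K.
T_C = 31 °F → (31 − 32) × 5/9 = -0.56 °C = 272.59 K.
COP_R = T_C/(T_H − T_C) = 272.59/32.56 = 8.3732.
W = Q_C/COP_R = 7460/8.3732 = 891 J.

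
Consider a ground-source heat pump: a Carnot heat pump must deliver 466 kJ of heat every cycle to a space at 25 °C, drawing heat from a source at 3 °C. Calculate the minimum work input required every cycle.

T_H = 25 °C → 25 + 273.15 = 298.15 K.
T_C = 3 °C → 3 + 273.15 = 276.15 K.
COP_HP = T_H/(T_H − T_C) = 298.15/22.00 = 13.5523.
W = Q_H/COP_HP = 466/13.5523 = 34.4 kJ.

W_in ≈ 34.4 kJ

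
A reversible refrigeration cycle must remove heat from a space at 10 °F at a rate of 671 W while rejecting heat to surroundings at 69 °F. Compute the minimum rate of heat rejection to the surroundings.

T_H = 69 °F → (69 − 32) × 5/9 = 20.56 °C = 293.71 K.
T_C = 10 °F → (10 − 32) × 5/9 = -12.22 °C = 260.93 K.
For a reversible cycle Q_H/Q_C = T_H/T_C, so Q_H = Q_C·T_H/T_C = 671 × 293.71/260.93 = 755 W.

Q̇_H ≈ 755 W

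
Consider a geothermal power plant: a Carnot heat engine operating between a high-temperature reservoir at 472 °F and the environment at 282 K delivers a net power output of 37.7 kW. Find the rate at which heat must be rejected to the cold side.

Q̇_C ≈ 45.1 kW

T_H = 472 °F → (472 − 32) × 5/9 = 244.44 °C = 517.59 K.
η_rev = 1 − T_C/T_H = 1 − 282.00/517.59 = 0.4552.
Since Q_C/Q_H = T_C/T_H and Q_H = W/η, Q_C = W·T_C/(T_H − T_C) = 37.7 × 282.00/235.59 = 45.1 kW.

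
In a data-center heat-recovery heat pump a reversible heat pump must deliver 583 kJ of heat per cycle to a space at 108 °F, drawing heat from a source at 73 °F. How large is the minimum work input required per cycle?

W_in ≈ 35.9 kJ

T_H = 108 °F → (108 − 32) × 5/9 = 42.22 °C = 315.37 K.
T_C = 73 °F → (73 − 32) × 5/9 = 22.78 °C = 295.93 K.
For a reversible heat pump, COP_HP = T_H/(T_H − T_C) = 315.37/19.44 = 16.2191.
W = Q_H/COP_HP = 583/16.2191 = 35.9 kJ.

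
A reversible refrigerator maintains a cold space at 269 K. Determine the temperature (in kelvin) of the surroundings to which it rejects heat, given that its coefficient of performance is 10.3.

COP_R = T_C/(T_H − T_C) ⇒ T_H = T_C·(1 + 1/COP_R) = 269.00 × (1 + 1/10.3) = 295.1 K.

T_H ≈ 295.1 K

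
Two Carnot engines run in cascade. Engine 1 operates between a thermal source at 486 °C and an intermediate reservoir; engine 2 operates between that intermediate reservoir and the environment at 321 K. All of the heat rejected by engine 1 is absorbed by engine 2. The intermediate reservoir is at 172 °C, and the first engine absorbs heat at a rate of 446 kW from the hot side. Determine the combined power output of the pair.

T_H = 486 °C → 486 + 273.15 = 759.15 K.
Two reversible stages in series are equivalent to a single Carnot engine between T_H and T_C, so η_total = 1 − T_C/T_H = 1 − 321.00/759.15 = 0.5772.
W_total = η_total · Q_H = 0.5772 × 446 = 257 kW.

Ẇ_total ≈ 257 kW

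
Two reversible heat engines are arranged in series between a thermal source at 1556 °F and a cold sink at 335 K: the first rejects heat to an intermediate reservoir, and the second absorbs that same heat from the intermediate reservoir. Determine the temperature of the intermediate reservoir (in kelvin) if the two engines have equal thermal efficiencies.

T_H = 1556 °F → (1556 − 32) × 5/9 = 846.67 °C = 1119.82 K.
Equal efficiencies require 1 − T_m/T_H = 1 − T_C/T_m, i.e. T_m/T_H = T_C/T_m, so T_m = √(T_H·T_C) = √(1119.82 × 335.00) = 612 K.

T_m ≈ 612 K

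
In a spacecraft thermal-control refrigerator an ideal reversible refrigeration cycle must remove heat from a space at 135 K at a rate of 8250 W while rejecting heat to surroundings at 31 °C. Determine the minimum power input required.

Ẇ_in ≈ 10300 W

T_H = 31 °C → 31 + 273.15 = 304.15 K.
For a reversible refrigerator, COP_R = T_C/(T_H − T_C) = 135.00/169.15 = 0.7981.
W = Q_C/COP_R = 8250/0.7981 = 10300 W.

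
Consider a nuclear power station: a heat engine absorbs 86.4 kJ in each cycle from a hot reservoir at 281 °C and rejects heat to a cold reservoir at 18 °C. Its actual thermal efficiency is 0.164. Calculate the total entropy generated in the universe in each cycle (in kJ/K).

T_H = 281 °C → 281 + 273.15 = 554.15 K.
T_C = 18 °C → 18 + 273.15 = 291.15 K.
W = η·Q_H = 0.164 × 86.4 = 14.17 kJ, so Q_C = Q_H − W = 72.23 kJ.
Reservoir entropy changes: ΔS_H = −Q_H/T_H = −86.4/554.15 = -0.1559 kJ/K and ΔS_C = +Q_C/T_C = 72.23/291.15 = 0.2481 kJ/K.
ΔS_univ = −Q_H/T_H + Q_C/T_C = 0.0922 kJ/K (> 0, since η = 0.164 < η_Carnot = 0.475).

ΔS_univ ≈ 0.0922 kJ/K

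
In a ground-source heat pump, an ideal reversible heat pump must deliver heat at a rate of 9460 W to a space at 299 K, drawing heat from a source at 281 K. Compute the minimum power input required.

For a reversible heat pump, COP_HP = T_H/(T_H − T_C) = 299.00/18.00 = 16.6111.
W = Q_H/COP_HP = 9460/16.6111 = 569.5 W.

Ẇ_in ≈ 569.5 W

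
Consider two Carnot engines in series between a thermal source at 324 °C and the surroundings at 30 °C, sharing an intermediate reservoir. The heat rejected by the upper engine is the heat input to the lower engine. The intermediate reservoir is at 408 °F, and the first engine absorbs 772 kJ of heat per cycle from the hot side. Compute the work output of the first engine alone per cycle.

T_H = 324 °C → 324 + 273.15 = 597.15 K.
T_C = 30 °C → 30 + 273.15 = 303.15 K.
T_m = 408 °F → (408 − 32) × 5/9 = 208.89 °C = 482.04 K.
First-stage efficiency η₁ = 1 − T_m/T_H = 1 − 482.04/597.15 = 0.1928.
W₁ = η₁·Q_H = 0.1928 × 772 = 149 kJ.

W₁ ≈ 149 kJ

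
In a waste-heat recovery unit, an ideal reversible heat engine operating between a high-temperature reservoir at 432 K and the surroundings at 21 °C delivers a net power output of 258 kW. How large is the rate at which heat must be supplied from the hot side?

Q̇_H ≈ 809 kW

T_C = 21 °C → 21 + 273.15 = 294.15 K.
For a reversible engine, η = 1 − T_C/T_H = 1 − 294.15/432.00 = 0.3191.
Q_H = W/η = 258/0.3191 = 809 kW.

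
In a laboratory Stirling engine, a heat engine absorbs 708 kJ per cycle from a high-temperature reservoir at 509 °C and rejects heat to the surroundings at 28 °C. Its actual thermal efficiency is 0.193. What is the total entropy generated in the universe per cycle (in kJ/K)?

T_H = 509 °C → 509 + 273.15 = 782.15 K.
T_C = 28 °C → 28 + 273.15 = 301.15 K.
W = η·Q_H = 0.193 × 708 = 136.6 kJ, so Q_C = Q_H − W = 571.4 kJ.
Entropy balance on the reservoirs: −Q_H/T_H = -0.9052 kJ/K, +Q_C/T_C = 1.897 kJ/K.
ΔS_univ = −Q_H/T_H + Q_C/T_C = 0.9921 kJ/K (> 0, since η = 0.193 < η_Carnot = 0.615).

ΔS_univ ≈ 0.9921 kJ/K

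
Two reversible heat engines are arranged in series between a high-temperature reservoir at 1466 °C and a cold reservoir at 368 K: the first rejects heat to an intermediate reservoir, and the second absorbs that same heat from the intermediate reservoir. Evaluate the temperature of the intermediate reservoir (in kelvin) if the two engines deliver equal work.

T_m ≈ 1050 K

T_H = 1466 °C → 1466 + 273.15 = 1739.15 K.
For reversible stages Q_m = Q_H·(T_m/T_H). Setting W₁ = Q_H(1 − T_m/T_H) equal to W₂ = Q_m(1 − T_C/T_m) = Q_H·(T_m − T_C)/T_H gives T_H − T_m = T_m − T_C, so T_m = (T_H + T_C)/2 = (1739.15 + 368.00)/2 = 1050 K.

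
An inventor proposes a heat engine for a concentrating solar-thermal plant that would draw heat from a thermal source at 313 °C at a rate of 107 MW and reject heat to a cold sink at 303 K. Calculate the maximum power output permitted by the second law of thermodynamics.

T_H = 313 °C → 313 + 273.15 = 586.15 K.
By the Carnot theorem, η_max = 1 − T_C/T_H = 1 − 303.00/586.15 = 0.4831.
W_max = η_max · Q_H = 0.4831 × 107 = 51.69 MW.

Ẇ_max ≈ 51.69 MW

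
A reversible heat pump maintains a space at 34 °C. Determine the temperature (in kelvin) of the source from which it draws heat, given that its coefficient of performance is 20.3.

T_H = 34 °C → 34 + 273.15 = 307.15 K.
COP_HP = T_H/(T_H − T_C) ⇒ T_C = T_H·(COP_HP − 1)/COP_HP = 307.15 × (20.3 − 1)/20.3 = 292.0 K.

T_C ≈ 292.0 K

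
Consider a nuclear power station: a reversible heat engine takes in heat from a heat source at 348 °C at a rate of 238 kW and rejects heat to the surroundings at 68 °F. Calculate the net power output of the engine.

T_H = 348 °C → 348 + 273.15 = 621.15 K.
T_C = 68 °F → (68 − 32) × 5/9 = 20.00 °C = 293.15 K.
Since the cycle is reversible, η = 1 − T_C/T_H = 1 − 293.15/621.15 = 0.5281.
W = η·Q_H = 0.5281 × 238 = 126 kW.

Ẇ ≈ 126 kW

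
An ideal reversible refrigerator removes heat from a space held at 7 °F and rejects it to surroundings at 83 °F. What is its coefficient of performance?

T_H = 83 °F → (83 − 32) × 5/9 = 28.33 °C = 301.48 K.
T_C = 7 °F → (7 − 32) × 5/9 = -13.89 °C = 259.26 K.
The reversible coefficient of performance is COP_R = T_C/(T_H − T_C) = 259.26/(301.48 − 259.26) = 6.14.

COP_R ≈ 6.14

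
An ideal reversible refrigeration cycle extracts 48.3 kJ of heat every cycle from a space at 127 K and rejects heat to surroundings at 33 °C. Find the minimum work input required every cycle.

W_in ≈ 68.13 kJ

T_H = 33 °C → 33 + 273.15 = 306.15 K.
COP_R = T_C/(T_H − T_C) = 127.00/179.15 = 0.7089.
W = Q_C/COP_R = 48.3/0.7089 = 68.13 kJ.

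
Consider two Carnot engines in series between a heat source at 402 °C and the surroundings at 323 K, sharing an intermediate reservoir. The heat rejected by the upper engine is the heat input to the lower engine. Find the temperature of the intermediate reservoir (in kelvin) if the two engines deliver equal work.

T_H = 402 °C → 402 + 273.15 = 675.15 K.
For reversible stages Q_m = Q_H·(T_m/T_H). Setting W₁ = Q_H(1 − T_m/T_H) equal to W₂ = Q_m(1 − T_C/T_m) = Q_H·(T_m − T_C)/T_H gives T_H − T_m = T_m − T_C, so T_m = (T_H + T_C)/2 = (675.15 + 323.00)/2 = 499 K.

T_m ≈ 499 K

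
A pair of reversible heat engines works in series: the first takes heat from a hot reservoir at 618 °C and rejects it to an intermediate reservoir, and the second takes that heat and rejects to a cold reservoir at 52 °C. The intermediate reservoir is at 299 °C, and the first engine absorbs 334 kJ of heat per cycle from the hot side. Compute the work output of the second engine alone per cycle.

T_H = 618 °C → 618 + 273.15 = 891.15 K.
T_C = 52 °C → 52 + 273.15 = 325.15 K.
T_m = 299 °C → 299 + 273.15 = 572.15 K.
Heat entering the second stage: Q_m = Q_H·(T_m/T_H) = 334 × 572.15/891.15 = 214 kJ.
Second-stage efficiency η₂ = 1 − T_C/T_m = 1 − 325.15/572.15 = 0.4317, so W₂ = η₂·Q_m = 92.6 kJ.

W₂ ≈ 92.6 kJ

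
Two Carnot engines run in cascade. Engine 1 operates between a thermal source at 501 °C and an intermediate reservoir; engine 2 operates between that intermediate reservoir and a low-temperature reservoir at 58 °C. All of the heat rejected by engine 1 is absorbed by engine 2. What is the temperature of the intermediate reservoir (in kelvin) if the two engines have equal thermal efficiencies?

T_H = 501 °C → 501 + 273.15 = 774.15 K.
T_C = 58 °C → 58 + 273.15 = 331.15 K.
Equal efficiencies require 1 − T_m/T_H = 1 − T_C/T_m, i.e. T_m/T_H = T_C/T_m, so T_m = √(T_H·T_C) = √(774.15 × 331.15) = 506 K.

T_m ≈ 506 K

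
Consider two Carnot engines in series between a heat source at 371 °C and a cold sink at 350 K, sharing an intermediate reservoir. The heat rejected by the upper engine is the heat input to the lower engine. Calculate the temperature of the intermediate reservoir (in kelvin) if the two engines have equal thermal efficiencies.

T_m ≈ 474.8 K

T_H = 371 °C → 371 + 273.15 = 644.15 K.
Equal efficiencies require 1 − T_m/T_H = 1 − T_C/T_m, i.e. T_m/T_H = T_C/T_m, so T_m = √(T_H·T_C) = √(644.15 × 350.00) = 474.8 K.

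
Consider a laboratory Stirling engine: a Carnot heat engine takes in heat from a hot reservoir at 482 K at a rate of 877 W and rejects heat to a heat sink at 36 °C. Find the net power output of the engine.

Ẇ ≈ 315 W

T_C = 36 °C → 36 + 273.15 = 309.15 K.
For a reversible engine, η = 1 − T_C/T_H = 1 − 309.15/482.00 = 0.3586.
W = η·Q_H = 0.3586 × 877 = 315 W.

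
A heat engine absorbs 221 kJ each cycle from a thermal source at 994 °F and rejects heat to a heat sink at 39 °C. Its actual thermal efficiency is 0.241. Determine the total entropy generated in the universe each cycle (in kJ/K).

T_H = 994 °F → (994 − 32) × 5/9 = 534.44 °C = 807.59 K.
T_C = 39 °C → 39 + 273.15 = 312.15 K.
W = η·Q_H = 0.241 × 221 = 53.26 kJ, so Q_C = Q_H − W = 167.7 kJ.
Reservoir entropy changes: ΔS_H = −Q_H/T_H = −221/807.59 = -0.2737 kJ/K and ΔS_C = +Q_C/T_C = 167.7/312.15 = 0.5374 kJ/K.
ΔS_univ = −Q_H/T_H + Q_C/T_C = 0.264 kJ/K (> 0, since η = 0.241 < η_Carnot = 0.613).

ΔS_univ ≈ 0.264 kJ/K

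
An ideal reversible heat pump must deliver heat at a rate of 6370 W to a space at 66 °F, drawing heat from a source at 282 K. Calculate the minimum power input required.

T_H = 66 °F → (66 − 32) × 5/9 = 18.89 °C = 292.04 K.
Reversible heating COP: COP_HP = T_H/(T_H − T_C) = 292.04/10.04 = 29.0908.
W = Q_H/COP_HP = 6370/29.0908 = 219.0 W.

Ẇ_in ≈ 219.0 W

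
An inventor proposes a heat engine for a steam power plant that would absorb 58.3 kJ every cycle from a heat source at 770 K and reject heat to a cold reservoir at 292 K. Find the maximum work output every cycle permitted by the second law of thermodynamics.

W_max ≈ 36.2 kJ

The second-law ceiling is the Carnot efficiency, η_max = 1 − T_C/T_H = 1 − 292.00/770.00 = 0.6208.
W_max = η_max · Q_H = 0.6208 × 58.3 = 36.2 kJ.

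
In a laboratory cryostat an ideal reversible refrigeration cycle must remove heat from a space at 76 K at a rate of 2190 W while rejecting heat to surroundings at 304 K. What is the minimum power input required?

COP_R = T_C/(T_H − T_C) = 76.00/228.00 = 0.3333.
W = Q_C/COP_R = 2190/0.3333 = 6570 W.

Ẇ_in ≈ 6570 W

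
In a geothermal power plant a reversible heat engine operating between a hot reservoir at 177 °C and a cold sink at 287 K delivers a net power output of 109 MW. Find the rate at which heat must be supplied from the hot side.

T_H = 177 °C → 177 + 273.15 = 450.15 K.
Carnot efficiency: η = 1 − T_C/T_H = 1 − 287.00/450.15 = 0.3624.
Q_H = W/η = 109/0.3624 = 300.7 MW.

Q̇_H ≈ 300.7 MW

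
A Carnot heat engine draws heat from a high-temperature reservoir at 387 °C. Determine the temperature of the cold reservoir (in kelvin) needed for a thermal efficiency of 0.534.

T_C ≈ 308 K

T_H = 387 °C → 387 + 273.15 = 660.15 K.
From η = 1 − T_C/T_H, T_C = T_H·(1 − η) = 660.15 × (1 − 0.534) = 308 K.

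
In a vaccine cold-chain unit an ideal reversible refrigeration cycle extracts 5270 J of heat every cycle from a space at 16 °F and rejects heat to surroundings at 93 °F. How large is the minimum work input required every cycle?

T_H = 93 °F → (93 − 32) × 5/9 = 33.89 °C = 307.04 K.
T_C = 16 °F → (16 − 32) × 5/9 = -8.89 °C = 264.26 K.
For a reversible refrigerator, COP_R = T_C/(T_H − T_C) = 264.26/42.78 = 6.1775.
W = Q_C/COP_R = 5270/6.1775 = 853 J.

W_in ≈ 853 J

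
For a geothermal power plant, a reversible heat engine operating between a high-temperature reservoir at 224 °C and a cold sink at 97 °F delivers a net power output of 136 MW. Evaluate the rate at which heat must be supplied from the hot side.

T_H = 224 °C → 224 + 273.15 = 497.15 K.
T_C = 97 °F → (97 − 32) × 5/9 = 36.11 °C = 309.26 K.
Carnot efficiency: η = 1 − T_C/T_H = 1 − 309.26/497.15 = 0.3779.
Q_H = W/η = 136/0.3779 = 360 MW.

Q̇_H ≈ 360 MW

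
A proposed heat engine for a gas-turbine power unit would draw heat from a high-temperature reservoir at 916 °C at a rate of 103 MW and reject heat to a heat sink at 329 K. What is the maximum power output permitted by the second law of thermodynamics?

Ẇ_max ≈ 74.5 MW

T_H = 916 °C → 916 + 273.15 = 1189.15 K.
By the Carnot theorem, η_max = 1 − T_C/T_H = 1 − 329.00/1189.15 = 0.7233.
W_max = η_max · Q_H = 0.7233 × 103 = 74.5 MW.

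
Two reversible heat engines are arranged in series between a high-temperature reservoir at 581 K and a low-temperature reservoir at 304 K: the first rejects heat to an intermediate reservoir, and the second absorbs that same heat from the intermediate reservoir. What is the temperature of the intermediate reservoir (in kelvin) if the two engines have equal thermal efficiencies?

T_m ≈ 420 K

Equal efficiencies require 1 − T_m/T_H = 1 − T_C/T_m, i.e. T_m/T_H = T_C/T_m, so T_m = √(T_H·T_C) = √(581.00 × 304.00) = 420 K.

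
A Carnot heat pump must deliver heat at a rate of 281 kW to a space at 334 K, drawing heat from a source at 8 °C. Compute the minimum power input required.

T_C = 8 °C → 8 + 273.15 = 281.15 K.
COP_HP = T_H/(T_H − T_C) = 334.00/52.85 = 6.3198.
W = Q_H/COP_HP = 281/6.3198 = 44.46 kW.

Ẇ_in ≈ 44.46 kW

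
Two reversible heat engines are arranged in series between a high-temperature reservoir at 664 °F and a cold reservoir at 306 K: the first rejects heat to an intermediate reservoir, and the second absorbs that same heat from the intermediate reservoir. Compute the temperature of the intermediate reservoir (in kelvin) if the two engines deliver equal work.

T_H = 664 °F → (664 − 32) × 5/9 = 351.11 °C = 624.26 K.
For reversible stages Q_m = Q_H·(T_m/T_H). Setting W₁ = Q_H(1 − T_m/T_H) equal to W₂ = Q_m(1 − T_C/T_m) = Q_H·(T_m − T_C)/T_H gives T_H − T_m = T_m − T_C, so T_m = (T_H + T_C)/2 = (624.26 + 306.00)/2 = 465.1 K.

T_m ≈ 465.1 K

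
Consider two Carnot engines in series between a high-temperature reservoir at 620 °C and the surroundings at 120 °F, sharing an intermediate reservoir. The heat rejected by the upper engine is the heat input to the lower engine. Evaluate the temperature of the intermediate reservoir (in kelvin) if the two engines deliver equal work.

T_H = 620 °C → 620 + 273.15 = 893.15 K.
T_C = 120 °F → (120 − 32) × 5/9 = 48.89 °C = 322.04 K.
For reversible stages Q_m = Q_H·(T_m/T_H). Setting W₁ = Q_H(1 − T_m/T_H) equal to W₂ = Q_m(1 − T_C/T_m) = Q_H·(T_m − T_C)/T_H gives T_H − T_m = T_m − T_C, so T_m = (T_H + T_C)/2 = (893.15 + 322.04)/2 = 607.6 K.

T_m ≈ 607.6 K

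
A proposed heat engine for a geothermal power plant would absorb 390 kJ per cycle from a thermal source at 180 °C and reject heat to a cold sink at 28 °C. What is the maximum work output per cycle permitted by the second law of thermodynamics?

W_max ≈ 131 kJ

T_H = 180 °C → 180 + 273.15 = 453.15 K.
T_C = 28 °C → 28 + 273.15 = 301.15 K.
The second-law ceiling is the Carnot efficiency, η_max = 1 − T_C/T_H = 1 − 301.15/453.15 = 0.3354.
W_max = η_max · Q_H = 0.3354 × 390 = 131 kJ.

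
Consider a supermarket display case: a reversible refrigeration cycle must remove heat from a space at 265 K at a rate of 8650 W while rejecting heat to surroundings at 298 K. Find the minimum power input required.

COP_R = T_C/(T_H − T_C) = 265.00/33.00 = 8.0303.
W = Q_C/COP_R = 8650/8.0303 = 1080 W.

Ẇ_in ≈ 1080 W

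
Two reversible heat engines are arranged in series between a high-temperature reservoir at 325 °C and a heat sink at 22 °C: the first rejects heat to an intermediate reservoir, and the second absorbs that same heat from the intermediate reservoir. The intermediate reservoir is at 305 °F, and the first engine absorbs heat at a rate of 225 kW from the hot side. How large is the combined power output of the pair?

T_H = 325 °C → 325 + 273.15 = 598.15 K.
T_C = 22 °C → 22 + 273.15 = 295.15 K.
Two reversible stages in series are equivalent to a single Carnot engine between T_H and T_C, so η_total = 1 − T_C/T_H = 1 − 295.15/598.15 = 0.5066.
W_total = η_total · Q_H = 0.5066 × 225 = 114 kW.

Ẇ_total ≈ 114 kW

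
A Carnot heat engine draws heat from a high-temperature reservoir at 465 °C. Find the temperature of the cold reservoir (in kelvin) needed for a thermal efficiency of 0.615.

T_C ≈ 284 K

T_H = 465 °C → 465 + 273.15 = 738.15 K.
From η = 1 − T_C/T_H, T_C = T_H·(1 − η) = 738.15 × (1 − 0.615) = 284 K.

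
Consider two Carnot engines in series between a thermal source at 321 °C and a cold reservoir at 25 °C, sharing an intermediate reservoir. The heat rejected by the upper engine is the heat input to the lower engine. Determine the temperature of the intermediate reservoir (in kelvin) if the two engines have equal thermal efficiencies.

T_H = 321 °C → 321 + 273.15 = 594.15 K.
T_C = 25 °C → 25 + 273.15 = 298.15 K.
Equal efficiencies require 1 − T_m/T_H = 1 − T_C/T_m, i.e. T_m/T_H = T_C/T_m, so T_m = √(T_H·T_C) = √(594.15 × 298.15) = 420.9 K.

T_m ≈ 420.9 K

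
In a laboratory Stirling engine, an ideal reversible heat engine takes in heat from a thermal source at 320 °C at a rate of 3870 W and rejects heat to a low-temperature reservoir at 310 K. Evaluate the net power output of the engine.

Ẇ ≈ 1847 W

T_H = 320 °C → 320 + 273.15 = 593.15 K.
The Carnot efficiency is η = 1 − T_C/T_H = 1 − 310.00/593.15 = 0.4774.
W = η·Q_H = 0.4774 × 3870 = 1847 W.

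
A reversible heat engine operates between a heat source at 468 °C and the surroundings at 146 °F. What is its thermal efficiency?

T_H = 468 °C → 468 + 273.15 = 741.15 K.
T_C = 146 °F → (146 − 32) × 5/9 = 63.33 °C = 336.48 K.
For a reversible engine, η = 1 − T_C/T_H = 1 − 336.48/741.15 = 0.5460.

η ≈ 0.5460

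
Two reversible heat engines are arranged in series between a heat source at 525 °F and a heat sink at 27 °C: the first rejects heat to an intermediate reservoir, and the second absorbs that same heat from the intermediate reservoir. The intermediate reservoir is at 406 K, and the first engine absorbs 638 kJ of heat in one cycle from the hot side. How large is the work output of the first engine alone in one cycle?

W₁ ≈ 164.5 kJ

T_H = 525 °F → (525 − 32) × 5/9 = 273.89 °C = 547.04 K.
T_C = 27 °C → 27 + 273.15 = 300.15 K.
First-stage efficiency η₁ = 1 − T_m/T_H = 1 − 406.00/547.04 = 0.2578.
W₁ = η₁·Q_H = 0.2578 × 638 = 164.5 kJ.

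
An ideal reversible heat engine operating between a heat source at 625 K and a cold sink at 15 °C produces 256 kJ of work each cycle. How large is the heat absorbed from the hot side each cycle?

T_C = 15 °C → 15 + 273.15 = 288.15 K.
Since the cycle is reversible, η = 1 − T_C/T_H = 1 − 288.15/625.00 = 0.5390.
Q_H = W/η = 256/0.5390 = 475 kJ.

Q_H ≈ 475 kJ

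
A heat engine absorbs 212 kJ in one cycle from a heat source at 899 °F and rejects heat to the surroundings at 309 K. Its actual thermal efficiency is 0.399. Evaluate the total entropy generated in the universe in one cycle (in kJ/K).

ΔS_univ ≈ 0.131 kJ/K

T_H = 899 °F → (899 − 32) × 5/9 = 481.67 °C = 754.82 K.
W = η·Q_H = 0.399 × 212 = 84.59 kJ, so Q_C = Q_H − W = 127.4 kJ.
Reservoir entropy changes: ΔS_H = −Q_H/T_H = −212/754.82 = -0.2809 kJ/K and ΔS_C = +Q_C/T_C = 127.4/309.00 = 0.4123 kJ/K.
ΔS_univ = −Q_H/T_H + Q_C/T_C = 0.131 kJ/K (> 0, since η = 0.399 < η_Carnot = 0.591).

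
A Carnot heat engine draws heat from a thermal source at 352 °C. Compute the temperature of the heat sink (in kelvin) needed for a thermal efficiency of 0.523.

T_C ≈ 298 K

T_H = 352 °C → 352 + 273.15 = 625.15 K.
From η = 1 − T_C/T_H, T_C = T_H·(1 − η) = 625.15 × (1 − 0.523) = 298 K.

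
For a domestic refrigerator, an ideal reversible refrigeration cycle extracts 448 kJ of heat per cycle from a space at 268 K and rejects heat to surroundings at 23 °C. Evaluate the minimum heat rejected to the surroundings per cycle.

T_H = 23 °C → 23 + 273.15 = 296.15 K.
For a reversible cycle Q_H/Q_C = T_H/T_C, so Q_H = Q_C·T_H/T_C = 448 × 296.15/268.00 = 495 kJ.

Q_H ≈ 495 kJ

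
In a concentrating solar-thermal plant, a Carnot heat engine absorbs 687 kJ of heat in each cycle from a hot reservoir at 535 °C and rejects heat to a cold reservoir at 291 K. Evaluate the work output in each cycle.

T_H = 535 °C → 535 + 273.15 = 808.15 K.
The Carnot efficiency is η = 1 − T_C/T_H = 1 − 291.00/808.15 = 0.6399.
W = η·Q_H = 0.6399 × 687 = 439.6 kJ.

W ≈ 439.6 kJ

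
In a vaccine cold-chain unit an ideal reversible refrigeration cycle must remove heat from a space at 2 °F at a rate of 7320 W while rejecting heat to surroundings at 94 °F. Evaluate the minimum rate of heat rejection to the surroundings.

Q̇_H ≈ 8780 W

T_H = 94 °F → (94 − 32) × 5/9 = 34.44 °C = 307.59 K.
T_C = 2 °F → (2 − 32) × 5/9 = -16.67 °C = 256.48 K.
For a reversible cycle Q_H/Q_C = T_H/T_C, so Q_H = Q_C·T_H/T_C = 7320 × 307.59/256.48 = 8780 W.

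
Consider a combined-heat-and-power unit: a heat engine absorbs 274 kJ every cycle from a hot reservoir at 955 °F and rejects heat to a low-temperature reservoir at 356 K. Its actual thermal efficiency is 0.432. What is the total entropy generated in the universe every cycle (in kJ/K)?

T_H = 955 °F → (955 − 32) × 5/9 = 512.78 °C = 785.93 K.
W = η·Q_H = 0.432 × 274 = 118.4 kJ, so Q_C = Q_H − W = 155.6 kJ.
Entropy balance on the reservoirs: −Q_H/T_H = -0.3486 kJ/K, +Q_C/T_C = 0.4372 kJ/K.
ΔS_univ = −Q_H/T_H + Q_C/T_C = 0.0885 kJ/K (> 0, since η = 0.432 < η_Carnot = 0.547).

ΔS_univ ≈ 0.0885 kJ/K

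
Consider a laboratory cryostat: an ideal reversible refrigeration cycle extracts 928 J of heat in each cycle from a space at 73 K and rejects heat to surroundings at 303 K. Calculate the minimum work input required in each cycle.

The reversible coefficient of performance is COP_R = T_C/(T_H − T_C) = 73.00/230.00 = 0.3174.
W = Q_C/COP_R = 928/0.3174 = 2920 J.

W_in ≈ 2920 J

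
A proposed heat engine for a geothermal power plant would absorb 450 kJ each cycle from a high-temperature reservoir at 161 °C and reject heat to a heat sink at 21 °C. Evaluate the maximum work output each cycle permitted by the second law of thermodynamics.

W_max ≈ 145 kJ

T_H = 161 °C → 161 + 273.15 = 434.15 K.
T_C = 21 °C → 21 + 273.15 = 294.15 K.
The second-law ceiling is the Carnot efficiency, η_max = 1 − T_C/T_H = 1 − 294.15/434.15 = 0.3225.
W_max = η_max · Q_H = 0.3225 × 450 = 145 kJ.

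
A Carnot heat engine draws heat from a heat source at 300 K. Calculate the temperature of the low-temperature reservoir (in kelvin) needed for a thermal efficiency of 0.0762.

T_C ≈ 277 K

From η = 1 − T_C/T_H, T_C = T_H·(1 − η) = 300.00 × (1 − 0.0762) = 277 K.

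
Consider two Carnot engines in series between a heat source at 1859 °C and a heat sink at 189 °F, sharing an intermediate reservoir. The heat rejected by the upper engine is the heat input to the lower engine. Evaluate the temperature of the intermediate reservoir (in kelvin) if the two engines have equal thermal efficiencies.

T_H = 1859 °C → 1859 + 273.15 = 2132.15 K.
T_C = 189 °F → (189 − 32) × 5/9 = 87.22 °C = 360.37 K.
Equal efficiencies require 1 − T_m/T_H = 1 − T_C/T_m, i.e. T_m/T_H = T_C/T_m, so T_m = √(T_H·T_C) = √(2132.15 × 360.37) = 877 K.

T_m ≈ 877 K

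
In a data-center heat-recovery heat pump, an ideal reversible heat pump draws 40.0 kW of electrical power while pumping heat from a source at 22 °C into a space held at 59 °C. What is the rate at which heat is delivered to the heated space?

Q̇_H ≈ 359 kW

T_H = 59 °C → 59 + 273.15 = 332.15 K.
T_C = 22 °C → 22 + 273.15 = 295.15 K.
Reversible heating COP: COP_HP = T_H/(T_H − T_C) = 332.15/37.00 = 8.9770.
Q_H = COP_HP · W = 8.9770 × 40.0 = 359 kW.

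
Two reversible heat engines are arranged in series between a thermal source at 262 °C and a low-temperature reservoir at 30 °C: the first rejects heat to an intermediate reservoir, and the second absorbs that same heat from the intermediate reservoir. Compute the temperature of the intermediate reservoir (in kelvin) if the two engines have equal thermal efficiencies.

T_m ≈ 403 K

T_H = 262 °C → 262 + 273.15 = 535.15 K.
T_C = 30 °C → 30 + 273.15 = 303.15 K.
Equal efficiencies require 1 − T_m/T_H = 1 − T_C/T_m, i.e. T_m/T_H = T_C/T_m, so T_m = √(T_H·T_C) = √(535.15 × 303.15) = 403 K.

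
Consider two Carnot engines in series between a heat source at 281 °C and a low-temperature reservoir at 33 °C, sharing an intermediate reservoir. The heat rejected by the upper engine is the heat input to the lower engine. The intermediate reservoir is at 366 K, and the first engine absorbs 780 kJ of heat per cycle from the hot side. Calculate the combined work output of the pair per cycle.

T_H = 281 °C → 281 + 273.15 = 554.15 K.
T_C = 33 °C → 33 + 273.15 = 306.15 K.
Two reversible stages in series are equivalent to a single Carnot engine between T_H and T_C, so η_total = 1 − T_C/T_H = 1 − 306.15/554.15 = 0.4475.
W_total = η_total · Q_H = 0.4475 × 780 = 349 kJ.

W_total ≈ 349 kJ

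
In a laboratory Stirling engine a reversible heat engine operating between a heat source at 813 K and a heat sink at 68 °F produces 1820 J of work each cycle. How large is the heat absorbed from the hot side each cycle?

Q_H ≈ 2850 J

T_C = 68 °F → (68 − 32) × 5/9 = 20.00 °C = 293.15 K.
η_rev = 1 − T_C/T_H = 1 − 293.15/813.00 = 0.6394.
Q_H = W/η = 1820/0.6394 = 2850 J.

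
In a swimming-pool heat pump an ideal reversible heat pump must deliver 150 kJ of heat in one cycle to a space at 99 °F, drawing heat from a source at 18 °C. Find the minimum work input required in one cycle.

T_H = 99 °F → (99 − 32) × 5/9 = 37.22 °C = 310.37 K.
T_C = 18 °C → 18 + 273.15 = 291.15 K.
For a reversible heat pump, COP_HP = T_H/(T_H − T_C) = 310.37/19.22 = 16.1465.
W = Q_H/COP_HP = 150/16.1465 = 9.290 kJ.

W_in ≈ 9.290 kJ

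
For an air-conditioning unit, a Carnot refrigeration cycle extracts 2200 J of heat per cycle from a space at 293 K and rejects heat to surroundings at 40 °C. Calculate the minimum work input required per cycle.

W_in ≈ 151 J

T_H = 40 °C → 40 + 273.15 = 313.15 K.
For a reversible refrigerator, COP_R = T_C/(T_H − T_C) = 293.00/20.15 = 14.5409.
W = Q_C/COP_R = 2200/14.5409 = 151 J.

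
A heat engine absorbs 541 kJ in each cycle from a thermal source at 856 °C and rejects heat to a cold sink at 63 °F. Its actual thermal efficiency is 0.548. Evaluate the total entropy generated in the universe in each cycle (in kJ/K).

T_H = 856 °C → 856 + 273.15 = 1129.15 K.
T_C = 63 °F → (63 − 32) × 5/9 = 17.22 °C = 290.37 K.
W = η·Q_H = 0.548 × 541 = 296.5 kJ, so Q_C = Q_H − W = 244.5 kJ.
The hot reservoir loses entropy Q_H/T_H = 541/1129.15 = 0.4791 kJ/K; the cold reservoir gains Q_C/T_C = 244.5/290.37 = 0.8421 kJ/K.
ΔS_univ = −Q_H/T_H + Q_C/T_C = 0.3630 kJ/K (> 0, since η = 0.548 < η_Carnot = 0.743).

ΔS_univ ≈ 0.3630 kJ/K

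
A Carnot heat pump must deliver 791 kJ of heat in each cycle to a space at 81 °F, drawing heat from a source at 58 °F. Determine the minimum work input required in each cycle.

W_in ≈ 33.6 kJ

T_H = 81 °F → (81 − 32) × 5/9 = 27.22 °C = 300.37 K.
T_C = 58 °F → (58 − 32) × 5/9 = 14.44 °C = 287.59 K.
For a reversible heat pump, COP_HP = T_H/(T_H − T_C) = 300.37/12.78 = 23.5074.
W = Q_H/COP_HP = 791/23.5074 = 33.6 kJ.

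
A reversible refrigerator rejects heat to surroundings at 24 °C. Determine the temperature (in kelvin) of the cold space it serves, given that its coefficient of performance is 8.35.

T_H = 24 °C → 24 + 273.15 = 297.15 K.
COP_R = T_C/(T_H − T_C) ⇒ T_C = T_H·COP_R/(1 + COP_R) = 297.15 × 8.35/(1 + 8.35) = 265 K.

T_C ≈ 265 K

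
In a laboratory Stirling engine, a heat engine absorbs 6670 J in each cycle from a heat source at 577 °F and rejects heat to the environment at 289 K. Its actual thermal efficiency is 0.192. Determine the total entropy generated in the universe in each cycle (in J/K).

T_H = 577 °F → (577 − 32) × 5/9 = 302.78 °C = 575.93 K.
W = η·Q_H = 0.192 × 6670 = 1281 J, so Q_C = Q_H − W = 5389 J.
The hot reservoir loses entropy Q_H/T_H = 6670/575.93 = 11.58 J/K; the cold reservoir gains Q_C/T_C = 5389/289.00 = 18.65 J/K.
ΔS_univ = −Q_H/T_H + Q_C/T_C = 7.07 J/K (> 0, since η = 0.192 < η_Carnot = 0.498).

ΔS_univ ≈ 7.07 J/K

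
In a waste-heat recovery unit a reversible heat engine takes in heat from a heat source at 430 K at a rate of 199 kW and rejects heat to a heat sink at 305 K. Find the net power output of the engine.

Ẇ ≈ 57.8 kW

Carnot efficiency: η = 1 − T_C/T_H = 1 − 305.00/430.00 = 0.2907.
W = η·Q_H = 0.2907 × 199 = 57.8 kW.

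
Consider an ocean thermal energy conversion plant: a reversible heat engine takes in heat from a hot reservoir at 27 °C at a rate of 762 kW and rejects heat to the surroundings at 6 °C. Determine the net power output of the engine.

Ẇ ≈ 53.3 kW

T_H = 27 °C → 27 + 273.15 = 300.15 K.
T_C = 6 °C → 6 + 273.15 = 279.15 K.
For a reversible engine, η = 1 − T_C/T_H = 1 − 279.15/300.15 = 0.0700.
W = η·Q_H = 0.0700 × 762 = 53.3 kW.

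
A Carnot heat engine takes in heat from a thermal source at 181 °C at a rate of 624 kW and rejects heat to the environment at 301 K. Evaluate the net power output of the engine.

Ẇ ≈ 210.4 kW

T_H = 181 °C → 181 + 273.15 = 454.15 K.
Carnot efficiency: η = 1 − T_C/T_H = 1 − 301.00/454.15 = 0.3372.
W = η·Q_H = 0.3372 × 624 = 210.4 kW.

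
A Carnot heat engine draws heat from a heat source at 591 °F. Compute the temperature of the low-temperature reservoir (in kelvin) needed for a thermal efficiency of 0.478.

T_H = 591 °F → (591 − 32) × 5/9 = 310.56 °C = 583.71 K.
From η = 1 − T_C/T_H, T_C = T_H·(1 − η) = 583.71 × (1 − 0.478) = 305 K.

T_C ≈ 305 K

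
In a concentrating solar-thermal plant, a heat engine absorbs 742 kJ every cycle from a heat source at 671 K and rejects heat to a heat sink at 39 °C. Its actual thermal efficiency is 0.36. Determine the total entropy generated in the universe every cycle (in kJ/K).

ΔS_univ ≈ 0.416 kJ/K

T_C = 39 °C → 39 + 273.15 = 312.15 K.
W = η·Q_H = 0.36 × 742 = 267.1 kJ, so Q_C = Q_H − W = 474.9 kJ.
The hot reservoir loses entropy Q_H/T_H = 742/671.00 = 1.106 kJ/K; the cold reservoir gains Q_C/T_C = 474.9/312.15 = 1.521 kJ/K.
ΔS_univ = −Q_H/T_H + Q_C/T_C = 0.416 kJ/K (> 0, since η = 0.36 < η_Carnot = 0.535).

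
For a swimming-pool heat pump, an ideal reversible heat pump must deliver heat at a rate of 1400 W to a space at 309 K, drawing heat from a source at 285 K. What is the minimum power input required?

COP_HP = T_H/(T_H − T_C) = 309.00/24.00 = 12.8750.
W = Q_H/COP_HP = 1400/12.8750 = 109 W.

Ẇ_in ≈ 109 W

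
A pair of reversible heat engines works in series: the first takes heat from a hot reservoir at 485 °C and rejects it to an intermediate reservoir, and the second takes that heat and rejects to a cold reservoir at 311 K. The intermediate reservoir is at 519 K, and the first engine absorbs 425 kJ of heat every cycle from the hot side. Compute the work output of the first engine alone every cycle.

W₁ ≈ 134 kJ

T_H = 485 °C → 485 + 273.15 = 758.15 K.
First-stage efficiency η₁ = 1 − T_m/T_H = 1 − 519.00/758.15 = 0.3154.
W₁ = η₁·Q_H = 0.3154 × 425 = 134 kJ.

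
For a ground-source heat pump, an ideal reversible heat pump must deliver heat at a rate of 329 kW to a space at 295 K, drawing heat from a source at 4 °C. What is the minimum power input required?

Ẇ_in ≈ 19.91 kW

T_C = 4 °C → 4 + 273.15 = 277.15 K.
COP_HP = T_H/(T_H − T_C) = 295.00/17.85 = 16.5266.
W = Q_H/COP_HP = 329/16.5266 = 19.91 kW.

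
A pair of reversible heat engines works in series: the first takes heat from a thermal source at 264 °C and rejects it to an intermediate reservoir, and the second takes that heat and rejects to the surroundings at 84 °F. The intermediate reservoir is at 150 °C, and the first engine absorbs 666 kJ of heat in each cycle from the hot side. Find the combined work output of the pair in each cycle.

T_H = 264 °C → 264 + 273.15 = 537.15 K.
T_C = 84 °F → (84 − 32) × 5/9 = 28.89 °C = 302.04 K.
Two reversible stages in series are equivalent to a single Carnot engine between T_H and T_C, so η_total = 1 − T_C/T_H = 1 − 302.04/537.15 = 0.4377.
W_total = η_total · Q_H = 0.4377 × 666 = 291.5 kJ.

W_total ≈ 291.5 kJ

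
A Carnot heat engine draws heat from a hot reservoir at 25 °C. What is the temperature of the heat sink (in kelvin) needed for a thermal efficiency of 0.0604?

T_H = 25 °C → 25 + 273.15 = 298.15 K.
From η = 1 − T_C/T_H, T_C = T_H·(1 − η) = 298.15 × (1 − 0.0604) = 280 K.

T_C ≈ 280 K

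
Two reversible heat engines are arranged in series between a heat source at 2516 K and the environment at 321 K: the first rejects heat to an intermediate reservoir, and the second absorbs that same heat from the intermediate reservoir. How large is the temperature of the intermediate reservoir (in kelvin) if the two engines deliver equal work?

For reversible stages Q_m = Q_H·(T_m/T_H). Setting W₁ = Q_H(1 − T_m/T_H) equal to W₂ = Q_m(1 − T_C/T_m) = Q_H·(T_m − T_C)/T_H gives T_H − T_m = T_m − T_C, so T_m = (T_H + T_C)/2 = (2516.00 + 321.00)/2 = 1418 K.

T_m ≈ 1418 K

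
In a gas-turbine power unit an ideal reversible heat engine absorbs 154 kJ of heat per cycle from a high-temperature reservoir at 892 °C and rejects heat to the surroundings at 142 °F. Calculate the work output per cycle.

T_H = 892 °C → 892 + 273.15 = 1165.15 K.
T_C = 142 °F → (142 − 32) × 5/9 = 61.11 °C = 334.26 K.
For a reversible engine, η = 1 − T_C/T_H = 1 − 334.26/1165.15 = 0.7131.
W = η·Q_H = 0.7131 × 154 = 110 kJ.

W ≈ 110 kJ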